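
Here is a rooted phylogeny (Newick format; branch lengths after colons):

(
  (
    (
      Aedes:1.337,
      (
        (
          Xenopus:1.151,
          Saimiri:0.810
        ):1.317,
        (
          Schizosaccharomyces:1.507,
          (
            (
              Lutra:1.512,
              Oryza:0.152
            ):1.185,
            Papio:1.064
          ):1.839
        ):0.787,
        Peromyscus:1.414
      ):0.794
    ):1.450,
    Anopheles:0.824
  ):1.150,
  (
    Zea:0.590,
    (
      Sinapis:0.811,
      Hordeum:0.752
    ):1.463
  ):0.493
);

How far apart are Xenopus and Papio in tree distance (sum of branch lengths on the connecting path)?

The path runs Xenopus → … → MRCA → … → Papio; the MRCA is the node subtending ((Xenopus,Saimiri),(Schizosaccharomyces,((Lutra,Oryza),Papio)),Peromyscus).
Branch lengths along that path: 1.151 + 1.317 + 0.787 + 1.839 + 1.064 = 6.158.

6.158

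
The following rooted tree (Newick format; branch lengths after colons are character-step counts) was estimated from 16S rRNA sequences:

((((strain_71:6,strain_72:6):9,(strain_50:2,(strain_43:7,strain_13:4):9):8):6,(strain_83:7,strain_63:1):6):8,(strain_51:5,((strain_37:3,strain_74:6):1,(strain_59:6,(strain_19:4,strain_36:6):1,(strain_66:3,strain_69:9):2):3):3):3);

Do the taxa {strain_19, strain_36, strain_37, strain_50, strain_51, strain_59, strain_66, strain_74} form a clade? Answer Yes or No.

The MRCA of the listed taxa is the root, so the smallest clade containing them is the whole tree.
That clade also contains strain_13, strain_43, strain_63, strain_69, strain_71, strain_72, strain_83, which are not in the proposed group, so the group is not monophyletic.

No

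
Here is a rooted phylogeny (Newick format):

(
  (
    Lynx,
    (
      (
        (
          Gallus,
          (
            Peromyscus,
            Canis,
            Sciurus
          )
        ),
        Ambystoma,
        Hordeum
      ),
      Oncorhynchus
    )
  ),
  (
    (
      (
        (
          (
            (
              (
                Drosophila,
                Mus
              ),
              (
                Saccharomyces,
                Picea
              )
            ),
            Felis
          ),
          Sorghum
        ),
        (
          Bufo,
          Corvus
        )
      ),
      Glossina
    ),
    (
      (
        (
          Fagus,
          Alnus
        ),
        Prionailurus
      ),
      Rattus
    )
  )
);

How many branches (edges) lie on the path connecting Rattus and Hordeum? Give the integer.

The MRCA of Rattus and Hordeum is the root of the tree.
From Rattus up to that node: 3 branches. From Hordeum up to the same node: 4 branches. Total: 3 + 4 = 7.

7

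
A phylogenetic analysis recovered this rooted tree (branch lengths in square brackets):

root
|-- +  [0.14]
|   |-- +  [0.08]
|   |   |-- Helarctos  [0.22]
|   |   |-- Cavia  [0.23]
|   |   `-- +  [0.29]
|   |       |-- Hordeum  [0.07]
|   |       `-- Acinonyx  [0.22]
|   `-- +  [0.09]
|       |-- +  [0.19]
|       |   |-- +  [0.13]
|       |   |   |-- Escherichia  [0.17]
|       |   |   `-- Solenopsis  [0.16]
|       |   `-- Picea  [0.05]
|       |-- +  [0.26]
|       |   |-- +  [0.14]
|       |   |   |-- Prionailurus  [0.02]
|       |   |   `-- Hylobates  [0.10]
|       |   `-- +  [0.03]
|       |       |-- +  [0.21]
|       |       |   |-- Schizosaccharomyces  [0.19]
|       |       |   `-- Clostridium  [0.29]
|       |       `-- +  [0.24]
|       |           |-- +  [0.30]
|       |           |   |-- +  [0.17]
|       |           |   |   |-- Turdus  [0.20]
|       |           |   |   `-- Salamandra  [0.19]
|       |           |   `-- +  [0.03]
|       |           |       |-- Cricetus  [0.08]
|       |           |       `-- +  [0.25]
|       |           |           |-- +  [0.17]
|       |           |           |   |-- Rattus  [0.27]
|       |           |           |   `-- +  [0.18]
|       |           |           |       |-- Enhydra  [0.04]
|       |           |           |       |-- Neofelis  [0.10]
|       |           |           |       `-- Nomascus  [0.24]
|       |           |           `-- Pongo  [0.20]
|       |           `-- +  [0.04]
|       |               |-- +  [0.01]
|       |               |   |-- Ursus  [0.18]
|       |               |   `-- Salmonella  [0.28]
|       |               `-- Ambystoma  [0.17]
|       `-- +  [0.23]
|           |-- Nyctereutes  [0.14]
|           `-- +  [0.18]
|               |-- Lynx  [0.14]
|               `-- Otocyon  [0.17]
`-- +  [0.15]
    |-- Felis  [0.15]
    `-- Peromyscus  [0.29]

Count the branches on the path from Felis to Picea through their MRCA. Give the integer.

The MRCA of Felis and Picea is the root of the tree.
From Felis up to that node: 2 branches. From Picea up to the same node: 4 branches. Total: 2 + 4 = 6.

6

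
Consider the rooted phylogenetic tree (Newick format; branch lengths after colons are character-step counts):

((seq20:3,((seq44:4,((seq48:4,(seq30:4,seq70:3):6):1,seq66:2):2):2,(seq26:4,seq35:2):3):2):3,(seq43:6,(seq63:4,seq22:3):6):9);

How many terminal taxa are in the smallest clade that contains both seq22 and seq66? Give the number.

11

The MRCA of seq22 and seq66 is the root, so the clade is the entire tree.
That clade contains 11 terminal taxa: seq20, seq22, seq26, seq30, seq35, seq43, seq44, seq48, seq63, seq66, seq70.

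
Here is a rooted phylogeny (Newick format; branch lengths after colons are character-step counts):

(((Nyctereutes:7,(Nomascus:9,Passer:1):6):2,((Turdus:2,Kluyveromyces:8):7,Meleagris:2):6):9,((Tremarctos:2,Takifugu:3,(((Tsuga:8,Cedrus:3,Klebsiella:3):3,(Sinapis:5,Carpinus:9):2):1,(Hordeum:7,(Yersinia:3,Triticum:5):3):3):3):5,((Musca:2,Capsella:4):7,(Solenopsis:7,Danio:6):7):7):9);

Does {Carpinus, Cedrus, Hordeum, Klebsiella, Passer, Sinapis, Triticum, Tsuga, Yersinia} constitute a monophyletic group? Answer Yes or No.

No

The MRCA of the listed taxa is the root, so the smallest clade containing them is the whole tree.
That clade also contains Capsella, Danio, Kluyveromyces, Meleagris, Musca, Nomascus, Nyctereutes, Solenopsis, Takifugu, Tremarctos, Turdus, which are not in the proposed group, so the group is not monophyletic.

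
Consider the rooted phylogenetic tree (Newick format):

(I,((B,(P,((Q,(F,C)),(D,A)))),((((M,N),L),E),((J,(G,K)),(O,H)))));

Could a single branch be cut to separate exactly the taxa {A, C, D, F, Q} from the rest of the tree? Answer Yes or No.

Yes

The most recent common ancestor of these taxa subtends ((Q,(F,C)),(D,A)).
That clade has exactly 5 tips — every listed taxon and nothing else — so the group is monophyletic.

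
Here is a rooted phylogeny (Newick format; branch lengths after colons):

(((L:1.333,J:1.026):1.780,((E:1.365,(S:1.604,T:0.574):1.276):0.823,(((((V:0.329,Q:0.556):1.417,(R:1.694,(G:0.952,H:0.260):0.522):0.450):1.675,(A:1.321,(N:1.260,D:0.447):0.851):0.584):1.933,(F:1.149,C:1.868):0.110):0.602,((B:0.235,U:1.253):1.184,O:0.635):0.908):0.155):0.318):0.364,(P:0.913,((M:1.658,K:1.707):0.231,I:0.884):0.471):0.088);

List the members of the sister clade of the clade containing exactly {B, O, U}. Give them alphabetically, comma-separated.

A, C, D, F, G, H, N, Q, R, V

The clade containing exactly {B, O, U} attaches to the tree at the node subtending (((((V,Q),(R,(G,H))),(A,(N,D))),(F,C)),((B,U),O)).
The other lineage descending from that same node — the sister group — is ((((V,Q),(R,(G,H))),(A,(N,D))),(F,C)); its 10 tips in alphabetical order are the answer.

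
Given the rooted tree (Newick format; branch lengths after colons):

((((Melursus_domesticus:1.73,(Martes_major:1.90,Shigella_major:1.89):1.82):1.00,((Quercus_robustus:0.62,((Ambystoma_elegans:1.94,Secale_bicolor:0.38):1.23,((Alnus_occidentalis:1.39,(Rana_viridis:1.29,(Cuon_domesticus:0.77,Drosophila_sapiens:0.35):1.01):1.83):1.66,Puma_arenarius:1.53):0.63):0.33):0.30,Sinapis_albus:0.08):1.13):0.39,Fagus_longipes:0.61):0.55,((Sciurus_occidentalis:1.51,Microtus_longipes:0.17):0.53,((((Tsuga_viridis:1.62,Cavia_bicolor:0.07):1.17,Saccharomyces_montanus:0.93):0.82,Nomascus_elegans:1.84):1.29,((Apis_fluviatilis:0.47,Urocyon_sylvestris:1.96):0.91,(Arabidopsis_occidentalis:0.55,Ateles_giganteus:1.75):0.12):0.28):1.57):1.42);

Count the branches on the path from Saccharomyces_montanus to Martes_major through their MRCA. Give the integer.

10

The MRCA of Saccharomyces_montanus and Martes_major is the root of the tree.
From Saccharomyces_montanus up to that node: 5 branches. From Martes_major up to the same node: 5 branches. Total: 5 + 5 = 10.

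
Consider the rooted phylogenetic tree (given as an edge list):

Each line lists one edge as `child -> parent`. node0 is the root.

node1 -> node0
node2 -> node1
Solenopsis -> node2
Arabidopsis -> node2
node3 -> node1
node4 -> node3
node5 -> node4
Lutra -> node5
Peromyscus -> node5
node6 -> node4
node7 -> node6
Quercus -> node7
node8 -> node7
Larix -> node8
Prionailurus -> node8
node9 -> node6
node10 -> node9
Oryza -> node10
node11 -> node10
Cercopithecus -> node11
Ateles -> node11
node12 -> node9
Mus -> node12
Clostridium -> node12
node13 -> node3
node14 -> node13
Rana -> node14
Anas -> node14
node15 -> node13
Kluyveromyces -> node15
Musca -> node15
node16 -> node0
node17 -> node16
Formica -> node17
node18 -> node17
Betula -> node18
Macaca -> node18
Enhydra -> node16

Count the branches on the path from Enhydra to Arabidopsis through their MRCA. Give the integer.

5

The MRCA of Enhydra and Arabidopsis is the root of the tree.
From Enhydra up to that node: 2 branches. From Arabidopsis up to the same node: 3 branches. Total: 2 + 3 = 5.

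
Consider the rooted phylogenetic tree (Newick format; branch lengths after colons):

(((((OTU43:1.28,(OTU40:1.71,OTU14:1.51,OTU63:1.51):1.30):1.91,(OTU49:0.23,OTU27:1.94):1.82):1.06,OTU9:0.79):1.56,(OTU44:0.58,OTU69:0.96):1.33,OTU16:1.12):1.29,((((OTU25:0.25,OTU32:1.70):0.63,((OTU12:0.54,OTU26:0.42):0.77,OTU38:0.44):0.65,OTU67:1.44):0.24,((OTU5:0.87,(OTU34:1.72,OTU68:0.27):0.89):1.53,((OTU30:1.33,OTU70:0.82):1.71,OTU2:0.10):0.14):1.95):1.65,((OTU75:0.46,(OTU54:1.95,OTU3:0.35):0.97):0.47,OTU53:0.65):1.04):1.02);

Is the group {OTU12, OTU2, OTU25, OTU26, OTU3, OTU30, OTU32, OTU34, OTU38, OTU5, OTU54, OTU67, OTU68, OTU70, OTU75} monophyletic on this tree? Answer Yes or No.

The MRCA of the listed taxa subtends ((((OTU25,OTU32),((OTU12,OTU26),OTU38),OTU67),((OTU5,(OTU34,OTU68)),((OTU30,OTU70),OTU2))),((OTU75,(OTU54,OTU3)),OTU53)).
That clade also contains OTU53, which is not in the proposed group, so the group is not monophyletic.

No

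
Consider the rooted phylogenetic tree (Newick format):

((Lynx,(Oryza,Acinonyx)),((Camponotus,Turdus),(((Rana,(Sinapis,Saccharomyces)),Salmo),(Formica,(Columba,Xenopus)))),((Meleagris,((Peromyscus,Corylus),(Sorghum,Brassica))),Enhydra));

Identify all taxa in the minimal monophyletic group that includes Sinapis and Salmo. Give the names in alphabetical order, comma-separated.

Tracing Sinapis: it sits inside (Sinapis,Saccharomyces).
Tracing Salmo: it sits inside ((Rana,(Sinapis,Saccharomyces)),Salmo).
The smallest clade enclosing both is ((Rana,(Sinapis,Saccharomyces)),Salmo); the answer is its 4 terminal taxa in alphabetical order.

Rana, Saccharomyces, Salmo, Sinapis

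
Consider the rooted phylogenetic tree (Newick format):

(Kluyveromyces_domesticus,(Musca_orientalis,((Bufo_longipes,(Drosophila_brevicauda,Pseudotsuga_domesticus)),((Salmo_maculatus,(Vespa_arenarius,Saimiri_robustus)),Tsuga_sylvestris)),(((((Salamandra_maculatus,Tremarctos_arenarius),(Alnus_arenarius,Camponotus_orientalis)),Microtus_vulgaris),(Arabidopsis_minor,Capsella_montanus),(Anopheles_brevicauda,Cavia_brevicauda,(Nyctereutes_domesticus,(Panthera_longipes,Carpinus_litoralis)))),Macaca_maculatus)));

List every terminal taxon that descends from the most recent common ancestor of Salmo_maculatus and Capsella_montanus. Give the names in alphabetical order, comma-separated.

Tracing Salmo_maculatus: it sits inside (Salmo_maculatus,(Vespa_arenarius,Saimiri_robustus)).
Tracing Capsella_montanus: it sits inside (Arabidopsis_minor,Capsella_montanus).
The smallest clade enclosing both is (Musca_orientalis,((Bufo_longipes,(Drosophila_brevicauda,Pseudotsuga_domesticus)),((Salmo_maculatus,(Vespa_arenarius,Saimiri_robustus)),Tsuga_sylvestris)),(((((Salamandra_maculatus,Tremarctos_arenarius),(Alnus_arenarius,Camponotus_orientalis)),Microtus_vulgaris),(Arabidopsis_minor,Capsella_montanus),(Anopheles_brevicauda,Cavia_brevicauda,(Nyctereutes_domesticus,(Panthera_longipes,Carpinus_litoralis)))),Macaca_maculatus)); the answer is its 21 terminal taxa in alphabetical order.

Alnus_arenarius, Anopheles_brevicauda, Arabidopsis_minor, Bufo_longipes, Camponotus_orientalis, Capsella_montanus, Carpinus_litoralis, Cavia_brevicauda, Drosophila_brevicauda, Macaca_maculatus, Microtus_vulgaris, Musca_orientalis, Nyctereutes_domesticus, Panthera_longipes, Pseudotsuga_domesticus, Saimiri_robustus, Salamandra_maculatus, Salmo_maculatus, Tremarctos_arenarius, Tsuga_sylvestris, Vespa_arenarius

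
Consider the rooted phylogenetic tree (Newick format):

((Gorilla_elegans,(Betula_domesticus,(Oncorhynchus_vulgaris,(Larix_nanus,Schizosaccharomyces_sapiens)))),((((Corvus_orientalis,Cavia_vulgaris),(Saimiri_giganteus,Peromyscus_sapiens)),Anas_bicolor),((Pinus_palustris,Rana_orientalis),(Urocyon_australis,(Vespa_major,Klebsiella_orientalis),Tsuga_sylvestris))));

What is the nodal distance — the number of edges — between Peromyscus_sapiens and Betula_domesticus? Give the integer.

8

The MRCA of Peromyscus_sapiens and Betula_domesticus is the root of the tree.
From Peromyscus_sapiens up to that node: 5 branches. From Betula_domesticus up to the same node: 3 branches. Total: 5 + 3 = 8.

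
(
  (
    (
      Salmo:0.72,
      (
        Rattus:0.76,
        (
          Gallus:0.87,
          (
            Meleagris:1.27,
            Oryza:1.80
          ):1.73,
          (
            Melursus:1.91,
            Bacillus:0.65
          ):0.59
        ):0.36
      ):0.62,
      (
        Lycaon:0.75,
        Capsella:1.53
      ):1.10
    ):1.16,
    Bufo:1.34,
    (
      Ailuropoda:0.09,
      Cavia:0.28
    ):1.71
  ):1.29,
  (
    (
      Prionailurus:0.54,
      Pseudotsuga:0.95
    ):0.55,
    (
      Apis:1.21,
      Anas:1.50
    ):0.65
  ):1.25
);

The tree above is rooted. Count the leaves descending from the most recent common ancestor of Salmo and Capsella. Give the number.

9

The MRCA of Salmo and Capsella is the node subtending (Salmo,(Rattus,(Gallus,(Meleagris,Oryza),(Melursus,Bacillus))),(Lycaon,Capsella)).
That clade contains 9 terminal taxa: Bacillus, Capsella, Gallus, Lycaon, Meleagris, Melursus, Oryza, Rattus, Salmo.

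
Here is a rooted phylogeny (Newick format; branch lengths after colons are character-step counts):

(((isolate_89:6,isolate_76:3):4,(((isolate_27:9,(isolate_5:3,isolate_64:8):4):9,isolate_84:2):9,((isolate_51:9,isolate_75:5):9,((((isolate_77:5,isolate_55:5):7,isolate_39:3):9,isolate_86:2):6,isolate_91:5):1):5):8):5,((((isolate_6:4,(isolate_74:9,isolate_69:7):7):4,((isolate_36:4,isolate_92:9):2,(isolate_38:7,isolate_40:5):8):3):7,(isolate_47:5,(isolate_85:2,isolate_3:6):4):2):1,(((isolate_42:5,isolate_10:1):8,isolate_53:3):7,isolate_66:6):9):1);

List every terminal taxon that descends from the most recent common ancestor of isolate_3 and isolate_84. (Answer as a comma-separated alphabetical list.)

isolate_10, isolate_27, isolate_3, isolate_36, isolate_38, isolate_39, isolate_40, isolate_42, isolate_47, isolate_5, isolate_51, isolate_53, isolate_55, isolate_6, isolate_64, isolate_66, isolate_69, isolate_74, isolate_75, isolate_76, isolate_77, isolate_84, isolate_85, isolate_86, isolate_89, isolate_91, isolate_92

Tracing isolate_3: it sits inside (isolate_85,isolate_3).
Tracing isolate_84: it sits inside ((isolate_27,(isolate_5,isolate_64)),isolate_84).
The smallest clade enclosing both is the whole tree (their MRCA is the root), so the answer is all 27 tips in alphabetical order.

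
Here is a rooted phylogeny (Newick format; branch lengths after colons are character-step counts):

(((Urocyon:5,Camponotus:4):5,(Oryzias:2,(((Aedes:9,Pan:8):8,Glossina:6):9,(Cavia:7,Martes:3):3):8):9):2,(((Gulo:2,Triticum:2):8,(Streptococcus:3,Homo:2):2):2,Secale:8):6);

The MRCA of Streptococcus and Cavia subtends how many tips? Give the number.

The MRCA of Streptococcus and Cavia is the root, so the clade is the entire tree.
That clade contains 13 terminal taxa: Aedes, Camponotus, Cavia, Glossina, Gulo, Homo, Martes, Oryzias, Pan, Secale, Streptococcus, Triticum, Urocyon.

13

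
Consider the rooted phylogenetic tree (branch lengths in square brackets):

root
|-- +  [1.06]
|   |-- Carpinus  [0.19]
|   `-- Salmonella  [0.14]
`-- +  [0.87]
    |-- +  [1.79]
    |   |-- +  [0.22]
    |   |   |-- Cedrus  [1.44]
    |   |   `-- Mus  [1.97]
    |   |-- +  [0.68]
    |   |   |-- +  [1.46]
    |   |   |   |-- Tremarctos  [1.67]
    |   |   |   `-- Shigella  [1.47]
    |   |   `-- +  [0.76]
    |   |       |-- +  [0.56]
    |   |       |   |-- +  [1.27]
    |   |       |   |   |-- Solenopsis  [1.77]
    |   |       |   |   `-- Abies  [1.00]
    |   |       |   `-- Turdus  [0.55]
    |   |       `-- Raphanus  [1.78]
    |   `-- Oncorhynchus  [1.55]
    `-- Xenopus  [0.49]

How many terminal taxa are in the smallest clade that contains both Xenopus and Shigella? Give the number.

10

The MRCA of Xenopus and Shigella is the node subtending (((Cedrus,Mus),((Tremarctos,Shigella),(((Solenopsis,Abies),Turdus),Raphanus)),Oncorhynchus),Xenopus).
That clade contains 10 terminal taxa: Abies, Cedrus, Mus, Oncorhynchus, Raphanus, Shigella, Solenopsis, Tremarctos, Turdus, Xenopus.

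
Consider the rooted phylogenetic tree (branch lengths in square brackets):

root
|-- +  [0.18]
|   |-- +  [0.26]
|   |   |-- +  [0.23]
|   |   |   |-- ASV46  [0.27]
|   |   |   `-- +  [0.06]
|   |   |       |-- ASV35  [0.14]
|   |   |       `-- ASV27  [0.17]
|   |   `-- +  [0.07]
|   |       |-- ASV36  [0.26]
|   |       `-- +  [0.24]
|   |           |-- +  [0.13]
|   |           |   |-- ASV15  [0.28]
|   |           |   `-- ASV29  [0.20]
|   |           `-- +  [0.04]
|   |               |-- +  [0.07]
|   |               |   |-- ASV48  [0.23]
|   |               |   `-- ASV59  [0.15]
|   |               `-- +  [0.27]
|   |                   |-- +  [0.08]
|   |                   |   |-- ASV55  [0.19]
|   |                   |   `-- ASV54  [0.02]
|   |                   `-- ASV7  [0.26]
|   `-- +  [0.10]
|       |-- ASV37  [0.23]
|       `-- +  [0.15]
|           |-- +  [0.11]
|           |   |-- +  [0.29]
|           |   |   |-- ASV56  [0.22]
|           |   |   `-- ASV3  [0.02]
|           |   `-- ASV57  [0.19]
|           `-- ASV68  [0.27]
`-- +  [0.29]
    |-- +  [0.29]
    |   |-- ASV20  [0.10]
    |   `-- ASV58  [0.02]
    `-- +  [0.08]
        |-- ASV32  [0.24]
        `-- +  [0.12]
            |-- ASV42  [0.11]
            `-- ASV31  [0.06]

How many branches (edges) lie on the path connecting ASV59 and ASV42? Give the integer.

11

The MRCA of ASV59 and ASV42 is the root of the tree.
From ASV59 up to that node: 7 branches. From ASV42 up to the same node: 4 branches. Total: 7 + 4 = 11.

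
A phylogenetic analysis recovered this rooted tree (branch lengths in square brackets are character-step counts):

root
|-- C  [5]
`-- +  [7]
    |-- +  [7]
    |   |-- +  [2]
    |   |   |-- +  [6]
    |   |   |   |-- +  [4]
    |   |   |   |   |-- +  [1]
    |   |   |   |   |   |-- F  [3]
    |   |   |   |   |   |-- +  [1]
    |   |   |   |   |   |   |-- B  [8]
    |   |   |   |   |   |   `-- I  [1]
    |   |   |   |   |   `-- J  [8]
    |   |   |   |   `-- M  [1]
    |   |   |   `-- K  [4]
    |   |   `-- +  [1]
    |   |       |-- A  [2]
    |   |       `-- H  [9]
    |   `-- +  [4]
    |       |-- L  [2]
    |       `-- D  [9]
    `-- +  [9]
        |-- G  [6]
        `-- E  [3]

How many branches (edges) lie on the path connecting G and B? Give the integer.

The MRCA of G and B is the node subtending ((((((F,(B,I),J),M),K),(A,H)),(L,D)),(G,E)).
From G up to that node: 2 branches. From B up to the same node: 7 branches. Total: 2 + 7 = 9.

9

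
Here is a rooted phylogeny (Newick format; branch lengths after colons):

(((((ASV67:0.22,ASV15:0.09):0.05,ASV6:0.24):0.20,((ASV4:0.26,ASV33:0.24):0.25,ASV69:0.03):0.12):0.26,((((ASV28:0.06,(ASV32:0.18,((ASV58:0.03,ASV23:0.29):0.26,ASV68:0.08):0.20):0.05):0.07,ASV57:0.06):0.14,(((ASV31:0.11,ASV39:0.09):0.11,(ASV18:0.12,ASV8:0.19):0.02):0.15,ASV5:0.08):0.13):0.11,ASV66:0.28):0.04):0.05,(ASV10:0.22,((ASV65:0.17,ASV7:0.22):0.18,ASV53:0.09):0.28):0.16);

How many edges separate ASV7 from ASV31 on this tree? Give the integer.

11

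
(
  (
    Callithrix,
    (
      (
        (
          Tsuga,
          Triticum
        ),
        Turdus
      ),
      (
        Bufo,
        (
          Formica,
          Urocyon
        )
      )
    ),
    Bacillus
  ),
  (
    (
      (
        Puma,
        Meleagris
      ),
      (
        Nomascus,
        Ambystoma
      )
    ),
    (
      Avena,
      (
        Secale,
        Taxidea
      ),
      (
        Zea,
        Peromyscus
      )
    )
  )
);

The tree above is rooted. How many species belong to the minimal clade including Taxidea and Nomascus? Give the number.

9

The MRCA of Taxidea and Nomascus is the node subtending (((Puma,Meleagris),(Nomascus,Ambystoma)),(Avena,(Secale,Taxidea),(Zea,Peromyscus))).
That clade contains 9 terminal taxa: Ambystoma, Avena, Meleagris, Nomascus, Peromyscus, Puma, Secale, Taxidea, Zea.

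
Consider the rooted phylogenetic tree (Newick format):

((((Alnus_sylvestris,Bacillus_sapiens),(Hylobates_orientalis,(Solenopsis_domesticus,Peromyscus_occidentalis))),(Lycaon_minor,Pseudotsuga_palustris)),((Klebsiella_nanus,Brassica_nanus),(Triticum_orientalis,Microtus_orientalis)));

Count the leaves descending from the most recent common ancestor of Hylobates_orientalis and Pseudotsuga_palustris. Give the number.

The MRCA of Hylobates_orientalis and Pseudotsuga_palustris is the node subtending (((Alnus_sylvestris,Bacillus_sapiens),(Hylobates_orientalis,(Solenopsis_domesticus,Peromyscus_occidentalis))),(Lycaon_minor,Pseudotsuga_palustris)).
That clade contains 7 terminal taxa: Alnus_sylvestris, Bacillus_sapiens, Hylobates_orientalis, Lycaon_minor, Peromyscus_occidentalis, Pseudotsuga_palustris, Solenopsis_domesticus.

7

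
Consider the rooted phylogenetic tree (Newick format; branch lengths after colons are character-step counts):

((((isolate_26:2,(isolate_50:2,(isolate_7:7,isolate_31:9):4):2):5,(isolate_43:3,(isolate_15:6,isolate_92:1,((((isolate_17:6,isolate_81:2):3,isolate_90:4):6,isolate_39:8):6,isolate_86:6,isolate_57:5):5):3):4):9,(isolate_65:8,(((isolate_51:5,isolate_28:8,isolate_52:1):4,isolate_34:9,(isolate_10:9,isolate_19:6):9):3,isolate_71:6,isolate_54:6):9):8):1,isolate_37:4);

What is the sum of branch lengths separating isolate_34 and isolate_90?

66

The path runs isolate_34 → … → MRCA → … → isolate_90; the MRCA is the node subtending (((isolate_26,(isolate_50,(isolate_7,isolate_31))),(isolate_43,(isolate_15,isolate_92,((((isolate_17,isolate_81),isolate_90),isolate_39),isolate_86,isolate_57)))),(isolate_65,(((isolate_51,isolate_28,isolate_52),isolate_34,(isolate_10,isolate_19)),isolate_71,isolate_54))).
Branch lengths along that path: 9 + 3 + 9 + 8 + 9 + 4 + 3 + 5 + 6 + 6 + 4 = 66.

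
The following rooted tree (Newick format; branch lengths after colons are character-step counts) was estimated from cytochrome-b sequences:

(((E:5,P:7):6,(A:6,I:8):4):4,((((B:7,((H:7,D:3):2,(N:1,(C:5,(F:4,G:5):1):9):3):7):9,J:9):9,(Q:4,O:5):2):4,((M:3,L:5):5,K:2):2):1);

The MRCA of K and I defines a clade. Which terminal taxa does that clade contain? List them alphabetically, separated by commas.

A, B, C, D, E, F, G, H, I, J, K, L, M, N, O, P, Q

Tracing K: it sits inside ((M,L),K).
Tracing I: it sits inside (A,I).
The smallest clade enclosing both is the whole tree (their MRCA is the root), so the answer is all 17 tips in alphabetical order.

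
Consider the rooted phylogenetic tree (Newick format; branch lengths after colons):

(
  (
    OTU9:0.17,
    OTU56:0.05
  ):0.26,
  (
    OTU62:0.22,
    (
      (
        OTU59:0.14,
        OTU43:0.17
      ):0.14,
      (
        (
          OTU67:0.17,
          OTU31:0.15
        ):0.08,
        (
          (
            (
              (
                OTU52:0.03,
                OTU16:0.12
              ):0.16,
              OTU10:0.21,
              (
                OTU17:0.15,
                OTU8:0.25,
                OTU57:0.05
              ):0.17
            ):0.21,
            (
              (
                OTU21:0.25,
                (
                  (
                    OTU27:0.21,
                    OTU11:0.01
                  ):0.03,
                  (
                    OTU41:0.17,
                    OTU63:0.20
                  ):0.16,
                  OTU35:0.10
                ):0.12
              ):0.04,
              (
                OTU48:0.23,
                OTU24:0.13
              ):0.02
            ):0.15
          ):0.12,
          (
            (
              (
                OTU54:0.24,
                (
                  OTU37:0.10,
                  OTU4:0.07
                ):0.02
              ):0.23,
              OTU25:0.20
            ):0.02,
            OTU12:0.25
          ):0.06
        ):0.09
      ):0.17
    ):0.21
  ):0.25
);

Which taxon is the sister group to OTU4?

OTU37

OTU4 attaches to the tree at the node subtending (OTU37,OTU4).
The other lineage descending from that same node — the sister group — is the single tip OTU37.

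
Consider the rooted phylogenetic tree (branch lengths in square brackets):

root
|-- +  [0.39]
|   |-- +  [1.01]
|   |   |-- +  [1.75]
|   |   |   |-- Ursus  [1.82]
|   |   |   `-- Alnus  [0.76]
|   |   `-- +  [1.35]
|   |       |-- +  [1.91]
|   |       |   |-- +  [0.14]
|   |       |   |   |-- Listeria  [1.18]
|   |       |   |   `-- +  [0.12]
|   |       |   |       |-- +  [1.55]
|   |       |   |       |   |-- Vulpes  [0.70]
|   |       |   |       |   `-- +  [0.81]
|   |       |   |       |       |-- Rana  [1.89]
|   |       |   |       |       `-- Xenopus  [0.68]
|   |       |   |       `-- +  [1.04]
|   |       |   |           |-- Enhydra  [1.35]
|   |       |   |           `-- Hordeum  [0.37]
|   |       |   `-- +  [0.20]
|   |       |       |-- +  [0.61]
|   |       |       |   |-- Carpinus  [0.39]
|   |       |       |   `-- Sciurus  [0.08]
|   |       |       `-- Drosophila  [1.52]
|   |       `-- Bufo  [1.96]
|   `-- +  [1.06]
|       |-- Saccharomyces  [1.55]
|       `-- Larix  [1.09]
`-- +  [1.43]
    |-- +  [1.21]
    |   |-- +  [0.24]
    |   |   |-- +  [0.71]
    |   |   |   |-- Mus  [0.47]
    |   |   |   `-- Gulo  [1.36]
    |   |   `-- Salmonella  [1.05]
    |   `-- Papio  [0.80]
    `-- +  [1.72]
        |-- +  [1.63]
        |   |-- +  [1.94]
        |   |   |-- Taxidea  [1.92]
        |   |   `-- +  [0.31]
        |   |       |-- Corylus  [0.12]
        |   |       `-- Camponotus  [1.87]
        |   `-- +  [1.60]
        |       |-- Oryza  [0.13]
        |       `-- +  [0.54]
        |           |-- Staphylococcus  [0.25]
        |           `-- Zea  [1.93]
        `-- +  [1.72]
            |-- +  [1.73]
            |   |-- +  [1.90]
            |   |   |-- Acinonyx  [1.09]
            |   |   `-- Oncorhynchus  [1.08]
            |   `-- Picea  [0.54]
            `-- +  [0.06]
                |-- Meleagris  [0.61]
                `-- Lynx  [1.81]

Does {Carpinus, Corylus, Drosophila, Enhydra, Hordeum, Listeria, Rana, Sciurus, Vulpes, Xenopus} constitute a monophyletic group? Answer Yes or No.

The MRCA of the listed taxa is the root, so the smallest clade containing them is the whole tree.
That clade also contains Acinonyx, Alnus, Bufo, Camponotus, Gulo, Larix, Lynx, Meleagris, Mus, Oncorhynchus, Oryza, Papio, Picea, Saccharomyces, Salmonella, Staphylococcus, Taxidea, Ursus, Zea, which are not in the proposed group, so the group is not monophyletic.

No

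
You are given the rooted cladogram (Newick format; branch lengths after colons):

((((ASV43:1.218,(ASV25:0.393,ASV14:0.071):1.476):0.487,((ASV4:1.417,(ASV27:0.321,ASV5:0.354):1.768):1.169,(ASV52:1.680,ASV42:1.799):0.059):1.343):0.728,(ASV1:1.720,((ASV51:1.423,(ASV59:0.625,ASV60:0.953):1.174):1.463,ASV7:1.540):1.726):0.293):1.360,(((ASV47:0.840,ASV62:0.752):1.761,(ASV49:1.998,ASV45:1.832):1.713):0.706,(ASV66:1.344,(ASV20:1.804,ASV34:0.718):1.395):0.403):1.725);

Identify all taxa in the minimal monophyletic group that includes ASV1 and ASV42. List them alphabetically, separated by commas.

Tracing ASV1: it sits inside (ASV1,((ASV51,(ASV59,ASV60)),ASV7)).
Tracing ASV42: it sits inside (ASV52,ASV42).
The smallest clade enclosing both is (((ASV43,(ASV25,ASV14)),((ASV4,(ASV27,ASV5)),(ASV52,ASV42))),(ASV1,((ASV51,(ASV59,ASV60)),ASV7))); the answer is its 13 terminal taxa in alphabetical order.

ASV1, ASV14, ASV25, ASV27, ASV4, ASV42, ASV43, ASV5, ASV51, ASV52, ASV59, ASV60, ASV7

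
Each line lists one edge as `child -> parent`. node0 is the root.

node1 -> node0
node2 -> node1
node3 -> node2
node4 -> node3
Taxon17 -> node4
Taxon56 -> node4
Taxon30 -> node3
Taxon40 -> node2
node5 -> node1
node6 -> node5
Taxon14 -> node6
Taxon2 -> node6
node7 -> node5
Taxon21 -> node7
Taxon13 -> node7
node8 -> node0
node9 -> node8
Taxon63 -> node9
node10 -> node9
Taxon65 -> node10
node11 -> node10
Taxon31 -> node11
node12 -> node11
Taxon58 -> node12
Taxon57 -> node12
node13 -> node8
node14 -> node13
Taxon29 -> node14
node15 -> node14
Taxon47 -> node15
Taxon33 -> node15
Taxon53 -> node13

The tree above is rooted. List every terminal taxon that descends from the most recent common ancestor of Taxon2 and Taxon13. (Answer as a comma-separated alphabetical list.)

Tracing Taxon2: it sits inside (Taxon14,Taxon2).
Tracing Taxon13: it sits inside (Taxon21,Taxon13).
The smallest clade enclosing both is ((Taxon14,Taxon2),(Taxon21,Taxon13)); the answer is its 4 terminal taxa in alphabetical order.

Taxon13, Taxon14, Taxon2, Taxon21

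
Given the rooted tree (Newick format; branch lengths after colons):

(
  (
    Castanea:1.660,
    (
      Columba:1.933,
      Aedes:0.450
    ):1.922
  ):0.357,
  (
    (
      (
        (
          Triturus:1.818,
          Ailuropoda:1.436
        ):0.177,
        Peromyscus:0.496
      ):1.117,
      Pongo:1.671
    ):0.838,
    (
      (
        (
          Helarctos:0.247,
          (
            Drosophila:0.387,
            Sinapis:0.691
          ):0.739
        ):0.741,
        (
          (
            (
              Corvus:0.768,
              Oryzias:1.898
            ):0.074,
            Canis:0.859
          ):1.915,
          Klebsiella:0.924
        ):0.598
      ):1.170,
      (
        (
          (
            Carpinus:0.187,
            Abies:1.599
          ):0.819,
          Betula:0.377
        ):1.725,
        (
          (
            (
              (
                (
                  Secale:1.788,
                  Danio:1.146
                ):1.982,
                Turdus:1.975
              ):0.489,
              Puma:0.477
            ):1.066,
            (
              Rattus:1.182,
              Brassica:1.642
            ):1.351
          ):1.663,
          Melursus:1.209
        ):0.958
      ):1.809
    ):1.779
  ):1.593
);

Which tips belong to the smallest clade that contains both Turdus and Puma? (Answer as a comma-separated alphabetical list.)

Danio, Puma, Secale, Turdus

Tracing Turdus: it sits inside ((Secale,Danio),Turdus).
Tracing Puma: it sits inside (((Secale,Danio),Turdus),Puma).
The smallest clade enclosing both is (((Secale,Danio),Turdus),Puma); the answer is its 4 terminal taxa in alphabetical order.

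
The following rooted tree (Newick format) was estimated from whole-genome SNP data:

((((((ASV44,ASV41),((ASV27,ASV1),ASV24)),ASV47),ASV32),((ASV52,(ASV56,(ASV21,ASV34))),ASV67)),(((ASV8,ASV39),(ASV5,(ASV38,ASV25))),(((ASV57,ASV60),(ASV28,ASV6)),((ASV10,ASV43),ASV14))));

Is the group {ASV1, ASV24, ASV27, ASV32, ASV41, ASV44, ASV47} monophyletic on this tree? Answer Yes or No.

Yes

The most recent common ancestor of these taxa subtends ((((ASV44,ASV41),((ASV27,ASV1),ASV24)),ASV47),ASV32).
That clade has exactly 7 tips — every listed taxon and nothing else — so the group is monophyletic.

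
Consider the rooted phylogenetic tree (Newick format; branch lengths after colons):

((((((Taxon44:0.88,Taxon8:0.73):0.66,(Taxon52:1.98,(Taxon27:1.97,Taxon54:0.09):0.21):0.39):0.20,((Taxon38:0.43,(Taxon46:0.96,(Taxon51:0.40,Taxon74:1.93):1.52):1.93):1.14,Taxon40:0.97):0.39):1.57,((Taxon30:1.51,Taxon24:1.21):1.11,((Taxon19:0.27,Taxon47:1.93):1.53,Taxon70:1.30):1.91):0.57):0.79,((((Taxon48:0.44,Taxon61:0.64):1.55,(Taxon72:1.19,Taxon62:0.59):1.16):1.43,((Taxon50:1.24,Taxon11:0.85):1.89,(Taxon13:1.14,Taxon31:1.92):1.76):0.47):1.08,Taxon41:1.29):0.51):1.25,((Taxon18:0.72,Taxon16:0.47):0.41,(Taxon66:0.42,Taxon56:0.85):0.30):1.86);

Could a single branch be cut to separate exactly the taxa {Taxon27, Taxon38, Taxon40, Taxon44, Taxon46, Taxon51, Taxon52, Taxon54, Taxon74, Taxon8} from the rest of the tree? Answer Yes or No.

Yes

The most recent common ancestor of these taxa subtends (((Taxon44,Taxon8),(Taxon52,(Taxon27,Taxon54))),((Taxon38,(Taxon46,(Taxon51,Taxon74))),Taxon40)).
That clade has exactly 10 tips — every listed taxon and nothing else — so the group is monophyletic.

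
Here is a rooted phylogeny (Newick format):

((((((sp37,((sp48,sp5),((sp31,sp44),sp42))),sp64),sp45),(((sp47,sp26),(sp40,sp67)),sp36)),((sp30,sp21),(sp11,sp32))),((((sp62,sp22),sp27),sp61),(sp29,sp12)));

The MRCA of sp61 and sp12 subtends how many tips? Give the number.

6

The MRCA of sp61 and sp12 is the node subtending ((((sp62,sp22),sp27),sp61),(sp29,sp12)).
That clade contains 6 terminal taxa: sp12, sp22, sp27, sp29, sp61, sp62.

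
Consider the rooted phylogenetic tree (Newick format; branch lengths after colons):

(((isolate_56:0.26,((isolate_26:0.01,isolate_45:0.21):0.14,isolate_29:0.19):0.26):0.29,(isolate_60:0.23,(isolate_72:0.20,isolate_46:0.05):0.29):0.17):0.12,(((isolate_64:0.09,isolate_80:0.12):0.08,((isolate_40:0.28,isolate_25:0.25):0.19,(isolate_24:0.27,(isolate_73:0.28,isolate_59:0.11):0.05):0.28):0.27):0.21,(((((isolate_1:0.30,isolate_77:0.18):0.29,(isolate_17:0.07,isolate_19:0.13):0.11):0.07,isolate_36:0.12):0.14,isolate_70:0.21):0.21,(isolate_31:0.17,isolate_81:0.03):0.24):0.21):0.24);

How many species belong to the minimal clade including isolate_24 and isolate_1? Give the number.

The MRCA of isolate_24 and isolate_1 is the node subtending (((isolate_64,isolate_80),((isolate_40,isolate_25),(isolate_24,(isolate_73,isolate_59)))),(((((isolate_1,isolate_77),(isolate_17,isolate_19)),isolate_36),isolate_70),(isolate_31,isolate_81))).
That clade contains 15 terminal taxa: isolate_1, isolate_17, isolate_19, isolate_24, isolate_25, isolate_31, isolate_36, isolate_40, isolate_59, isolate_64, isolate_70, isolate_73, isolate_77, isolate_80, isolate_81.

15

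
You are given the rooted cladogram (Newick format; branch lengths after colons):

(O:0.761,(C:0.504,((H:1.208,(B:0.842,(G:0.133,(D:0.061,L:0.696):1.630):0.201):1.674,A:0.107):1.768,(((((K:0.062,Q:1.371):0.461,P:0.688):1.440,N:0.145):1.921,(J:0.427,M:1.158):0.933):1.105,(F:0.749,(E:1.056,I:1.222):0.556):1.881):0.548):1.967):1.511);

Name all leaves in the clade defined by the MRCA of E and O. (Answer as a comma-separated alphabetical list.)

A, B, C, D, E, F, G, H, I, J, K, L, M, N, O, P, Q

Tracing E: it sits inside (E,I).
Tracing O: it attaches directly to the root.
The smallest clade enclosing both is the whole tree (their MRCA is the root), so the answer is all 17 tips in alphabetical order.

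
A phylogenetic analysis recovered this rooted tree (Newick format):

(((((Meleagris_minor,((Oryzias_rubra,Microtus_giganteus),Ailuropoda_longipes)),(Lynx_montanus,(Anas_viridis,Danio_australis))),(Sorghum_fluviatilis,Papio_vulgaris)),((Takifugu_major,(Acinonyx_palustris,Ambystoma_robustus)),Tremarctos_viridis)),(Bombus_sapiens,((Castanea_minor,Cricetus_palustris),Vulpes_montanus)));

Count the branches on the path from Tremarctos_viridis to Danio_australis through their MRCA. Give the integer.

7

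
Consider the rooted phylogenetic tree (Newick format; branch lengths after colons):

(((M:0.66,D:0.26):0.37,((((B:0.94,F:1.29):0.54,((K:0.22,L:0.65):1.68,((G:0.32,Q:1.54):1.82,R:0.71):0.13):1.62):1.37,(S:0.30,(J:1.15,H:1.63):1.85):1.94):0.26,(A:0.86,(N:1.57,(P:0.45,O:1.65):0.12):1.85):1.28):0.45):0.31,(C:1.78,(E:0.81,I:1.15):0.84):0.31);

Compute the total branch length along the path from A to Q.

8.88

The path runs A → … → MRCA → … → Q; the MRCA is the node subtending ((((B,F),((K,L),((G,Q),R))),(S,(J,H))),(A,(N,(P,O)))).
Branch lengths along that path: 0.86 + 1.28 + 0.26 + 1.37 + 1.62 + 0.13 + 1.82 + 1.54 = 8.88.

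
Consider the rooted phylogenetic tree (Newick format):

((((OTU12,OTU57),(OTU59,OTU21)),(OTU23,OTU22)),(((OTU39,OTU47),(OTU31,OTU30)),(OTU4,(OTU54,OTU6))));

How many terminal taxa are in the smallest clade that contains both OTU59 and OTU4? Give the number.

13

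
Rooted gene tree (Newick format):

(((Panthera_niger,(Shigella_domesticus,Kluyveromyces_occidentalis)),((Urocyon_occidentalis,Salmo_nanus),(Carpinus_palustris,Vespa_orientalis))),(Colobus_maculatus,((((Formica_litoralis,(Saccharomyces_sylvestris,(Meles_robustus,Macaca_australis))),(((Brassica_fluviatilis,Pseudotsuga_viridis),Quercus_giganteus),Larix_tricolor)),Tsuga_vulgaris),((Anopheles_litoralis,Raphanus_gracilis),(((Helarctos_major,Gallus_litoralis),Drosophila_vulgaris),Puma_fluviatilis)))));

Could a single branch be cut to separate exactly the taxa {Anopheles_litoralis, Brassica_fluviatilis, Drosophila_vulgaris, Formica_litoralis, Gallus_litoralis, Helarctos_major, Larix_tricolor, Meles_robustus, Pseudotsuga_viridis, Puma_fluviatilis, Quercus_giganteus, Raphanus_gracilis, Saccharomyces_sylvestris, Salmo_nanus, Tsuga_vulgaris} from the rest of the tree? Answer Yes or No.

No

The MRCA of the listed taxa is the root, so the smallest clade containing them is the whole tree.
That clade also contains Carpinus_palustris, Colobus_maculatus, Kluyveromyces_occidentalis, Macaca_australis, Panthera_niger, Shigella_domesticus, Urocyon_occidentalis, Vespa_orientalis, which are not in the proposed group, so the group is not monophyletic.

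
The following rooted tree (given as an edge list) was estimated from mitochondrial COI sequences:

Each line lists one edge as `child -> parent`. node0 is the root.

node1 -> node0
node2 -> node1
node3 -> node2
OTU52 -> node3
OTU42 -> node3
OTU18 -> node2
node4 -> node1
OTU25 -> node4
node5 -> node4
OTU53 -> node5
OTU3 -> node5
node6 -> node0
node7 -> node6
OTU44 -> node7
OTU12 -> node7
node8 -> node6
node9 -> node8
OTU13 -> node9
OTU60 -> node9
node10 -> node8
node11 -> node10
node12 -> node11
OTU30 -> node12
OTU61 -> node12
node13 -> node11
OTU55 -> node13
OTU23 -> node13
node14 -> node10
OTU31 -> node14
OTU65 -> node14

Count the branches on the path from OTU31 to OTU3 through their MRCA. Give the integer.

The MRCA of OTU31 and OTU3 is the root of the tree.
From OTU31 up to that node: 5 branches. From OTU3 up to the same node: 4 branches. Total: 5 + 4 = 9.

9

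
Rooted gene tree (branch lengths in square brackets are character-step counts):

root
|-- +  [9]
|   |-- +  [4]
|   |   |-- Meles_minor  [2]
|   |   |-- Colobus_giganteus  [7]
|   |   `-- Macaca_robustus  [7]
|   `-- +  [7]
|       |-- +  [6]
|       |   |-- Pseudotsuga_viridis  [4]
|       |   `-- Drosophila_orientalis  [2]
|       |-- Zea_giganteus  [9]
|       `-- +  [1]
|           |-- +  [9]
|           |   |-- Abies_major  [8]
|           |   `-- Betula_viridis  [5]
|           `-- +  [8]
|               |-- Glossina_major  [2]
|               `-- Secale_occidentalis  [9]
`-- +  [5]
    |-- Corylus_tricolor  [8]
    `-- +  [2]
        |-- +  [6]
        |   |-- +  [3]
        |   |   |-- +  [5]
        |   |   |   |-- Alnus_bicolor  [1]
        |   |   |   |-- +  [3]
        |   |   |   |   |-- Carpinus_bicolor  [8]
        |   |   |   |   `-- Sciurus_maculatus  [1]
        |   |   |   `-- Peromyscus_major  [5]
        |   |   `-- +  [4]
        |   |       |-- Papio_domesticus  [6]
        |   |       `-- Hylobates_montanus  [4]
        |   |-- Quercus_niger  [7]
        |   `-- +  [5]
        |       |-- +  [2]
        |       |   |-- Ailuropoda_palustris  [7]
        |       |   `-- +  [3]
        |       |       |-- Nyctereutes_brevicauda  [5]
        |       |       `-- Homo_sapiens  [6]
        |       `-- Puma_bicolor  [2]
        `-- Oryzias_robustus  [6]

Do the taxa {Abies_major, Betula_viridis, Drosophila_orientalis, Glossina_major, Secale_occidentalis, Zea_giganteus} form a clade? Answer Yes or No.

The MRCA of the listed taxa subtends ((Pseudotsuga_viridis,Drosophila_orientalis),Zea_giganteus,((Abies_major,Betula_viridis),(Glossina_major,Secale_occidentalis))).
That clade also contains Pseudotsuga_viridis, which is not in the proposed group, so the group is not monophyletic.

No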